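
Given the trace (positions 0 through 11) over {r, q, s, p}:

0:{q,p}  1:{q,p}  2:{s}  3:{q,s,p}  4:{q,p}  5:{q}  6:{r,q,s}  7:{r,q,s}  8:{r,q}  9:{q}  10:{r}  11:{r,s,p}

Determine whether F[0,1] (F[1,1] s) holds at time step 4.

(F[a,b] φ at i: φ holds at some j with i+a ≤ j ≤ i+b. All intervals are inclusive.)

Check F[1,1] s at each j in [4,5]:
  j=4: fails (none in [5,5])
  j=5: holds (witness at 6)
Found at j=5 → formula holds.

Holds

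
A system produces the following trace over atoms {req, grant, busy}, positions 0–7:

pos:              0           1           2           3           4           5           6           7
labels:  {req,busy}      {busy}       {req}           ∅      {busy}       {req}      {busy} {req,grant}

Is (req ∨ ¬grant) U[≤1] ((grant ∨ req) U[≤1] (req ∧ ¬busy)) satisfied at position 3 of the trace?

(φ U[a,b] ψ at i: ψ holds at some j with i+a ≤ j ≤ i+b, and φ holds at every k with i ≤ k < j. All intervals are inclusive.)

Need some j in [3,4] with ((grant ∨ req) U[≤1] (req ∧ ¬busy)), and (req ∨ ¬grant) at every k in [3,j-1].
  j=3: ((grant ∨ req) U[≤1] (req ∧ ¬busy)) — fails.
  j=4: ((grant ∨ req) U[≤1] (req ∧ ¬busy)) — fails.
No j in the window works → until fails.

No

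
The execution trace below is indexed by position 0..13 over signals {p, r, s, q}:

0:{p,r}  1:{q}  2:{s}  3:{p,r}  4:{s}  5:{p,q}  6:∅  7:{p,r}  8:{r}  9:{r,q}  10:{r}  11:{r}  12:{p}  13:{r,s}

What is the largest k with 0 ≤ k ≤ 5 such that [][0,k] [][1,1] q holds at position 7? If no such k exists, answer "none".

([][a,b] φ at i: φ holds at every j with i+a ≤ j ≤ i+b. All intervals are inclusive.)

[][1,1] q must hold from j=7 onward; find where it first fails.
  j=7: fails → no k works.

none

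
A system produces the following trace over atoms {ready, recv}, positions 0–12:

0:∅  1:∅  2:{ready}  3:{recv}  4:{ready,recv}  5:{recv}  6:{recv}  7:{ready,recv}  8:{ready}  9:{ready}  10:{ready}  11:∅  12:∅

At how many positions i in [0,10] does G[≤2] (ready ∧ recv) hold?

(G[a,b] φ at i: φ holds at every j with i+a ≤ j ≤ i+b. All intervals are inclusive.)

0

Evaluate at each i in [0,10]:
  i=0: ✗ (fails at j=0)
  i=1: ✗ (fails at j=1)
  i=2: ✗ (fails at j=2)
  i=3: ✗ (fails at j=3)
  i=4: ✗ (fails at j=5)
  i=5: ✗ (fails at j=5)
  i=6: ✗ (fails at j=6)
  i=7: ✗ (fails at j=8)
  i=8: ✗ (fails at j=8)
  i=9: ✗ (fails at j=9)
  i=10: ✗ (fails at j=10)
Positions where it holds: {} → 0.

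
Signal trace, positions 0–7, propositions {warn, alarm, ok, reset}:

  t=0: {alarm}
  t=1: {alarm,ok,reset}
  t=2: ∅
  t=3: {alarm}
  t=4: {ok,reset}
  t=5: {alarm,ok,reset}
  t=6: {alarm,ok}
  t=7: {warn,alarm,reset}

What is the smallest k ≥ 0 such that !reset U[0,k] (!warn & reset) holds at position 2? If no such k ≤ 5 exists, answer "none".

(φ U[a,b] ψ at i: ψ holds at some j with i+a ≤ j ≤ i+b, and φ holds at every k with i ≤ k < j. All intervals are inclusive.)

Need earliest j ≥ 2 with (!warn & reset), and !reset at every k in [2,j-1].
  j=2: rhs fails.
  j=3: rhs fails.
  j=4: rhs holds; lhs holds on [2,3]. k = 2.

2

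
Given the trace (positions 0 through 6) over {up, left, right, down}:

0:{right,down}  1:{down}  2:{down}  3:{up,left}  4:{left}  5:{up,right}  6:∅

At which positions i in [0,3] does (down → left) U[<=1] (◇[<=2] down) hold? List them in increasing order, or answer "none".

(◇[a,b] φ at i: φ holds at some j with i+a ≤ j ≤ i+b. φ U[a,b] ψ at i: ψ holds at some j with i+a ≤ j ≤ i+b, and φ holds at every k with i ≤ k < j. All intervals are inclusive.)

0, 1, 2

Evaluate at each i in [0,3]:
  i=0: ✓ (rhs at j=0)
  i=1: ✓ (rhs at j=1)
  i=2: ✓ (rhs at j=2)
  i=3: ✗ (no rhs in [3,4])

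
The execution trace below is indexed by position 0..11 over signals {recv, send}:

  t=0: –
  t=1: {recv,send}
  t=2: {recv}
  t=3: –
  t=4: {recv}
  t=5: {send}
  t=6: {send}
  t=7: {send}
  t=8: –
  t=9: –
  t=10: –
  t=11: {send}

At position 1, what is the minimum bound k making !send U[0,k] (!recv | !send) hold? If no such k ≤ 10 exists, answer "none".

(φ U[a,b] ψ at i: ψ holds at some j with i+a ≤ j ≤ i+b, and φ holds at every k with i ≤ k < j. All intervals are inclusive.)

Need earliest j ≥ 1 with (!recv | !send), and !send at every k in [1,j-1].
  j=1: rhs fails.
  j=2: rhs holds but lhs fails at k=1.
  j=3: rhs holds but lhs fails at k=1.
  j=4: rhs holds but lhs fails at k=1.
  j=5: rhs holds but lhs fails at k=1.
  j=6: rhs holds but lhs fails at k=1.
  j=7: rhs holds but lhs fails at k=1.
  j=8: rhs holds but lhs fails at k=1.
  j=9: rhs holds but lhs fails at k=1.
  j=10: rhs holds but lhs fails at k=1.
  j=11: rhs holds but lhs fails at k=1.
No witness within the range → none.

none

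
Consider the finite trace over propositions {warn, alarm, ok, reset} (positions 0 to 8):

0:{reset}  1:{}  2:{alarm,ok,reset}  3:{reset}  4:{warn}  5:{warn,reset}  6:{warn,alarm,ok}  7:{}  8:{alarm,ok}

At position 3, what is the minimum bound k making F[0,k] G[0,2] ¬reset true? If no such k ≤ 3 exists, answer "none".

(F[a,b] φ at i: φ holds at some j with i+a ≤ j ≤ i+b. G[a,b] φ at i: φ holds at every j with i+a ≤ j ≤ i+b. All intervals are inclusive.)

3

Scan j = 3,4,… for G[0,2] ¬reset:
  j=3: fails
  j=4: fails
  j=5: fails
  j=6: holds
First hit at j=6, so smallest k = 6-3 = 3.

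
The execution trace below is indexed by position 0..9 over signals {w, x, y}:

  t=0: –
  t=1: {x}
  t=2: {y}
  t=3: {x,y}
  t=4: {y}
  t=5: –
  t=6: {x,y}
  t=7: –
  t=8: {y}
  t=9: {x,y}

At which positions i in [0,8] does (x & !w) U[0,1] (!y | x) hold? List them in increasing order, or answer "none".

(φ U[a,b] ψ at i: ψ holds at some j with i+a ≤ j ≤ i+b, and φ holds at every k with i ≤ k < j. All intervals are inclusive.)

Evaluate at each i in [0,8]:
  i=0: ✓ (rhs at j=0)
  i=1: ✓ (rhs at j=1)
  i=2: ✗ (lhs fails at k=2 before rhs at j=3)
  i=3: ✓ (rhs at j=3)
  i=4: ✗ (lhs fails at k=4 before rhs at j=5)
  i=5: ✓ (rhs at j=5)
  i=6: ✓ (rhs at j=6)
  i=7: ✓ (rhs at j=7)
  i=8: ✗ (lhs fails at k=8 before rhs at j=9)

0, 1, 3, 5, 6, 7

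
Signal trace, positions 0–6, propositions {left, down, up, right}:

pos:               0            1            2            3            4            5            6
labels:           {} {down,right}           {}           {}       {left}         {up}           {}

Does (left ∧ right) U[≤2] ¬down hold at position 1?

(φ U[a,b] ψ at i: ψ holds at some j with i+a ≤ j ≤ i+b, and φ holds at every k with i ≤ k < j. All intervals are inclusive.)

Need some j in [1,3] with ¬down, and (left ∧ right) at every k in [1,j-1].
  j=1: ¬down false.
  j=2: ¬down holds, but (left ∧ right) fails at k=1 → not this j.
  j=3: ¬down holds, but (left ∧ right) fails at k=1 → not this j.
No j in the window works → until fails.

No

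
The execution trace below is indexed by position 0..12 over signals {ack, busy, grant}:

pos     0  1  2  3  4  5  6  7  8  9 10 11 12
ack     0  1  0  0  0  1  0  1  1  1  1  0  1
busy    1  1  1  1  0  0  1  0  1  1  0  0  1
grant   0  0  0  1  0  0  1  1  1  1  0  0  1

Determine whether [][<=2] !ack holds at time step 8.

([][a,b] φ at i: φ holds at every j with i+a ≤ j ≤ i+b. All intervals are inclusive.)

No

Check !ack at every j in [8,10]:
  j=8: false
  j=9: false
  j=10: false
Fails at j=8 → formula fails.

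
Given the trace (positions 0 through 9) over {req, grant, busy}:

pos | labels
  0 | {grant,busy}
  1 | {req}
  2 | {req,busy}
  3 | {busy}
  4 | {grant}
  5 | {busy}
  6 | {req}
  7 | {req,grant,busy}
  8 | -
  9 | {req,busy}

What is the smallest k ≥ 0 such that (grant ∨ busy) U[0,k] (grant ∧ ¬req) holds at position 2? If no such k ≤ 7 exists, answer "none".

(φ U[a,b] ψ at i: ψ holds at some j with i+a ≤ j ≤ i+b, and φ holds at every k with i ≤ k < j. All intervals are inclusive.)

Need earliest j ≥ 2 with (grant ∧ ¬req), and (grant ∨ busy) at every k in [2,j-1].
  j=2: rhs fails.
  j=3: rhs fails.
  j=4: rhs holds; lhs holds on [2,3]. k = 2.

2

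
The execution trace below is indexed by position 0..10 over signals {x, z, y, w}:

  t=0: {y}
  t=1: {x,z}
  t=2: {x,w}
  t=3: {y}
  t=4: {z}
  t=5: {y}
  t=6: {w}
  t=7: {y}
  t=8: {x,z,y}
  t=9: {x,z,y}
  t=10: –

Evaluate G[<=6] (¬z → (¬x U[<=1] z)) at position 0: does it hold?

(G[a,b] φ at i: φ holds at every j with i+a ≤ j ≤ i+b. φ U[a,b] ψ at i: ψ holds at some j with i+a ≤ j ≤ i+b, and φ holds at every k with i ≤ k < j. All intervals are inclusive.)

Does not hold

Check (¬z → (¬x U[<=1] z)) at every j in [0,6]:
  j=0: antecedent true; consequent holds → ✓
  j=1: antecedent false → ✓
  j=2: antecedent true; consequent fails → ✗
  j=3: antecedent true; consequent holds → ✓
  j=4: antecedent false → ✓
  j=5: antecedent true; consequent fails → ✗
  j=6: antecedent true; consequent fails → ✗
Fails at j=2 → formula fails.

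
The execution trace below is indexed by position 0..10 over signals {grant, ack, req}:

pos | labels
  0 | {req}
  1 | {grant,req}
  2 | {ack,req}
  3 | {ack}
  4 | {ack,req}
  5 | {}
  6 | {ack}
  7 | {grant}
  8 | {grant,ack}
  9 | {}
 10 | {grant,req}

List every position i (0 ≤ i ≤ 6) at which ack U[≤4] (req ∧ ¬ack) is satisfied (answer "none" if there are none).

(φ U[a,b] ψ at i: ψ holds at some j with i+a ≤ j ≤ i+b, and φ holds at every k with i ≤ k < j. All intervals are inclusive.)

0, 1

Evaluate at each i in [0,6]:
  i=0: ✓ (rhs at j=0)
  i=1: ✓ (rhs at j=1)
  i=2: ✗ (no rhs in [2,6])
  i=3: ✗ (no rhs in [3,7])
  i=4: ✗ (no rhs in [4,8])
  i=5: ✗ (no rhs in [5,9])
  i=6: ✗ (lhs fails at k=7 before rhs at j=10)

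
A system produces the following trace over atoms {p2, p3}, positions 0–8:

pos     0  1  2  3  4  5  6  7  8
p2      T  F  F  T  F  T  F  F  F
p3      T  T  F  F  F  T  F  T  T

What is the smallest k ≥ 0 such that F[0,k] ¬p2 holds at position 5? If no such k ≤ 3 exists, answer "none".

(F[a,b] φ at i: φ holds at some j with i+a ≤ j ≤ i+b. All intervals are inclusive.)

Scan j = 5,6,… for ¬p2:
  j=5: fails
  j=6: holds
First hit at j=6, so smallest k = 6-5 = 1.

1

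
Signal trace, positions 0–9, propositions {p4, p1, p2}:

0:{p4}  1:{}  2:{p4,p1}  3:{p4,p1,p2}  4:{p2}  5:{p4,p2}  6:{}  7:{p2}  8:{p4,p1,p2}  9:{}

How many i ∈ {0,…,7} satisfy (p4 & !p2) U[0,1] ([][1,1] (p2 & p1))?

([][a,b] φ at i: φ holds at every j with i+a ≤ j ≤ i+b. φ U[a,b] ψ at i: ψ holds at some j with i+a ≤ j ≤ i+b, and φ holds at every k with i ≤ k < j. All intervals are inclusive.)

2

Evaluate at each i in [0,7]:
  i=0: ✗ (no rhs in [0,1])
  i=1: ✗ (lhs fails at k=1 before rhs at j=2)
  i=2: ✓ (rhs at j=2)
  i=3: ✗ (no rhs in [3,4])
  i=4: ✗ (no rhs in [4,5])
  i=5: ✗ (no rhs in [5,6])
  i=6: ✗ (lhs fails at k=6 before rhs at j=7)
  i=7: ✓ (rhs at j=7)
Positions where it holds: {2, 7} → 2.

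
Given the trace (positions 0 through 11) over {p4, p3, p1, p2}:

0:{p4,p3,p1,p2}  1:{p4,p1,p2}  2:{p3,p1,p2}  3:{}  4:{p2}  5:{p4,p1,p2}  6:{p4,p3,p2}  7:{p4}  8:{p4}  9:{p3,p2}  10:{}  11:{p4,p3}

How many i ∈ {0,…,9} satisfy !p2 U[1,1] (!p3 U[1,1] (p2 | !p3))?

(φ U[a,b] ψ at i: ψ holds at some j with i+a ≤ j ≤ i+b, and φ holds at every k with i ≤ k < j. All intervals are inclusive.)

Evaluate at each i in [0,9]:
  i=0: ✗ (lhs fails at k=0 before rhs at j=1)
  i=1: ✗ (no rhs in [2,2])
  i=2: ✗ (lhs fails at k=2 before rhs at j=3)
  i=3: ✓ (rhs at j=4; lhs holds on [3,3])
  i=4: ✗ (lhs fails at k=4 before rhs at j=5)
  i=5: ✗ (no rhs in [6,6])
  i=6: ✗ (lhs fails at k=6 before rhs at j=7)
  i=7: ✓ (rhs at j=8; lhs holds on [7,7])
  i=8: ✗ (no rhs in [9,9])
  i=9: ✗ (no rhs in [10,10])
Positions where it holds: {3, 7} → 2.

2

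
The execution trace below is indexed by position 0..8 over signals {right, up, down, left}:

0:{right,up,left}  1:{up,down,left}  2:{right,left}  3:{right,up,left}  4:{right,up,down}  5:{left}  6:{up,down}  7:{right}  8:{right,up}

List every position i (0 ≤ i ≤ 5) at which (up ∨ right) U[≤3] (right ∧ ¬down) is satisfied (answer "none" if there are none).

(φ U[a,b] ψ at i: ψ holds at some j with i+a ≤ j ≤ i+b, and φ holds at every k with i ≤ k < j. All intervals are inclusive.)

Evaluate at each i in [0,5]:
  i=0: ✓ (rhs at j=0)
  i=1: ✓ (rhs at j=2; lhs holds on [1,1])
  i=2: ✓ (rhs at j=2)
  i=3: ✓ (rhs at j=3)
  i=4: ✗ (lhs fails at k=5 before rhs at j=7)
  i=5: ✗ (lhs fails at k=5 before rhs at j=7)

0, 1, 2, 3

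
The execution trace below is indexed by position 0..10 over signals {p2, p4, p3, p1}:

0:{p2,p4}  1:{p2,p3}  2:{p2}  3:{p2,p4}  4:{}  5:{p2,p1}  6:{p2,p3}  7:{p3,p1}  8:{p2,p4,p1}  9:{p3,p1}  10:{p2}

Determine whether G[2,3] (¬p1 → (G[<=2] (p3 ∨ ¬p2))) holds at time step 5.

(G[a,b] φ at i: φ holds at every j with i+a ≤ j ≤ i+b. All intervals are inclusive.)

True

Check (¬p1 → (G[<=2] (p3 ∨ ¬p2))) at every j in [7,8]:
  j=7: antecedent false → ✓
  j=8: antecedent false → ✓
All positions satisfy it → formula holds.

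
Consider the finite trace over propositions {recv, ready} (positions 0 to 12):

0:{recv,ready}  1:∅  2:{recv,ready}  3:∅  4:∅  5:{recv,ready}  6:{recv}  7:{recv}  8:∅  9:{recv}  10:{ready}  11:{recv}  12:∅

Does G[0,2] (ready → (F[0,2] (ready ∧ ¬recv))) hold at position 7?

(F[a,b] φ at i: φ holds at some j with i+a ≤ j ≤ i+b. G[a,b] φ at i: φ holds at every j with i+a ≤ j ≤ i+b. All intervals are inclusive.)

Check (ready → (F[0,2] (ready ∧ ¬recv))) at every j in [7,9]:
  j=7: antecedent false → ✓
  j=8: antecedent false → ✓
  j=9: antecedent false → ✓
All positions satisfy it → formula holds.

Yes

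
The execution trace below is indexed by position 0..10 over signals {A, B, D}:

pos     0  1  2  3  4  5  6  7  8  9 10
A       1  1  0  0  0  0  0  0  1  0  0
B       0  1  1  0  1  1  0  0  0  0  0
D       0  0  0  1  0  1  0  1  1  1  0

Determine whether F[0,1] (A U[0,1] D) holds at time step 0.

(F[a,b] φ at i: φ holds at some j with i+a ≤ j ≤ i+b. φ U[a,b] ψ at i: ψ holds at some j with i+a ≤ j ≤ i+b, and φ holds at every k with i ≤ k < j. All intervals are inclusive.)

Check (A U[0,1] D) at each j in [0,1]:
  j=0: fails
  j=1: fails
No position in the window satisfies it → formula fails.

False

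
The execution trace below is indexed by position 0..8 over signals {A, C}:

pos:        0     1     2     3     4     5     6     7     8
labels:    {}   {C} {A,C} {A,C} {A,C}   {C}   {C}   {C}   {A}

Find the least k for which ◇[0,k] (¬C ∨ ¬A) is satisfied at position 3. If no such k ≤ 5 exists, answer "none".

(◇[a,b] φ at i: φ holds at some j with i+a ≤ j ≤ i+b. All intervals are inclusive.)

Scan j = 3,4,… for (¬C ∨ ¬A):
  j=3: fails
  j=4: fails
  j=5: holds
First hit at j=5, so smallest k = 5-3 = 2.

2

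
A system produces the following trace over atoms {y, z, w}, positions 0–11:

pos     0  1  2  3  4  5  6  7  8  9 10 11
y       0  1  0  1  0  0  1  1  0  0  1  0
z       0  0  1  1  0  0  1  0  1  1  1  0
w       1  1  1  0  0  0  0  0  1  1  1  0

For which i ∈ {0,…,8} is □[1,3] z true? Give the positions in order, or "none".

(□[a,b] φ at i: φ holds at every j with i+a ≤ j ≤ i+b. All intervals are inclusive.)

Evaluate at each i in [0,8]:
  i=0: ✗ (fails at j=1)
  i=1: ✗ (fails at j=4)
  i=2: ✗ (fails at j=4)
  i=3: ✗ (fails at j=4)
  i=4: ✗ (fails at j=5)
  i=5: ✗ (fails at j=7)
  i=6: ✗ (fails at j=7)
  i=7: ✓ (all of [8,10])
  i=8: ✗ (fails at j=11)

7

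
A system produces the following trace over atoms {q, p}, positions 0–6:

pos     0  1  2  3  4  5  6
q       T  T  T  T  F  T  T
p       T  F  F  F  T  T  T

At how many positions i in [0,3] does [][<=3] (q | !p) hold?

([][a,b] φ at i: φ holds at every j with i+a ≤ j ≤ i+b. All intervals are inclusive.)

1

Evaluate at each i in [0,3]:
  i=0: ✓ (all of [0,3])
  i=1: ✗ (fails at j=4)
  i=2: ✗ (fails at j=4)
  i=3: ✗ (fails at j=4)
Positions where it holds: {0} → 1.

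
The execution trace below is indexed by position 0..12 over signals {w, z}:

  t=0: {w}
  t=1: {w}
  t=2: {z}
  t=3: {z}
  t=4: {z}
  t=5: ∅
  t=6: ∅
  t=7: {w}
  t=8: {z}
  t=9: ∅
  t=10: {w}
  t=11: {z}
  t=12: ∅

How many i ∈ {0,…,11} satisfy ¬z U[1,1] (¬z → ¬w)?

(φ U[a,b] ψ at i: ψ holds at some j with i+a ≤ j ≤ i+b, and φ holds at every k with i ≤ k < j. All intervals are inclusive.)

4

Evaluate at each i in [0,11]:
  i=0: ✗ (no rhs in [1,1])
  i=1: ✓ (rhs at j=2; lhs holds on [1,1])
  i=2: ✗ (lhs fails at k=2 before rhs at j=3)
  i=3: ✗ (lhs fails at k=3 before rhs at j=4)
  i=4: ✗ (lhs fails at k=4 before rhs at j=5)
  i=5: ✓ (rhs at j=6; lhs holds on [5,5])
  i=6: ✗ (no rhs in [7,7])
  i=7: ✓ (rhs at j=8; lhs holds on [7,7])
  i=8: ✗ (lhs fails at k=8 before rhs at j=9)
  i=9: ✗ (no rhs in [10,10])
  i=10: ✓ (rhs at j=11; lhs holds on [10,10])
  i=11: ✗ (lhs fails at k=11 before rhs at j=12)
Positions where it holds: {1, 5, 7, 10} → 4.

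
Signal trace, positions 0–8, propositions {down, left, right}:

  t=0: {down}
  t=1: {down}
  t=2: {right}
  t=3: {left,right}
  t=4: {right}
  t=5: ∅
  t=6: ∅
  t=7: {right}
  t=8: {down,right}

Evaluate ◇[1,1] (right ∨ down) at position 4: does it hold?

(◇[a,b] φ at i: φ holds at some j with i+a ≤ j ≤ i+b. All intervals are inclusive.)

Check (right ∨ down) at each j in [5,5]:
  j=5: false
No position in the window satisfies it → formula fails.

Does not hold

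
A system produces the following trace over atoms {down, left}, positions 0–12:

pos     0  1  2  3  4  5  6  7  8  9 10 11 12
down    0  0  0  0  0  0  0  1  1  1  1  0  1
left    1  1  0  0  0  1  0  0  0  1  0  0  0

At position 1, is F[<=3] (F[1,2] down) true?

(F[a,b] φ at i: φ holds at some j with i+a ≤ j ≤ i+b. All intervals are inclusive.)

False

Check F[1,2] down at each j in [1,4]:
  j=1: fails (none in [2,3])
  j=2: fails (none in [3,4])
  j=3: fails (none in [4,5])
  j=4: fails (none in [5,6])
No position in the window satisfies it → formula fails.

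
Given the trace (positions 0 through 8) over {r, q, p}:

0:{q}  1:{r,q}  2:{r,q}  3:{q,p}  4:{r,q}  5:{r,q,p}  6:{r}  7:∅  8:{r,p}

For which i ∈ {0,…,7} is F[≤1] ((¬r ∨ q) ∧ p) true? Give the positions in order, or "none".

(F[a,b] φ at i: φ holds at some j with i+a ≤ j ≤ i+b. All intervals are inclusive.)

Evaluate at each i in [0,7]:
  i=0: ✗ (none in [0,1])
  i=1: ✗ (none in [1,2])
  i=2: ✓ (witness j=3)
  i=3: ✓ (witness j=3)
  i=4: ✓ (witness j=5)
  i=5: ✓ (witness j=5)
  i=6: ✗ (none in [6,7])
  i=7: ✗ (none in [7,8])

2, 3, 4, 5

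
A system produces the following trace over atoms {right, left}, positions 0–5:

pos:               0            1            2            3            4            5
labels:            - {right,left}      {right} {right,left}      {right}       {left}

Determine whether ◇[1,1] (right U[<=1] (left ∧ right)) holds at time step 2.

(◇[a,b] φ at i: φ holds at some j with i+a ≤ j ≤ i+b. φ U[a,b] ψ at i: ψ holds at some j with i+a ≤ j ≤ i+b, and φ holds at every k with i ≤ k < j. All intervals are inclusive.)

Check (right U[<=1] (left ∧ right)) at each j in [3,3]:
  j=3: holds
Found at j=3 → formula holds.

True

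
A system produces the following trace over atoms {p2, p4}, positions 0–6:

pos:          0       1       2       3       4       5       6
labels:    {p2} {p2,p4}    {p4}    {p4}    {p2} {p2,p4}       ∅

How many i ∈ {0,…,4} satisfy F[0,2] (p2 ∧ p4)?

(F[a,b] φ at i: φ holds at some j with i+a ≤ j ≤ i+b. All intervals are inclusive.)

Evaluate at each i in [0,4]:
  i=0: ✓ (witness j=1)
  i=1: ✓ (witness j=1)
  i=2: ✗ (none in [2,4])
  i=3: ✓ (witness j=5)
  i=4: ✓ (witness j=5)
Positions where it holds: {0, 1, 3, 4} → 4.

4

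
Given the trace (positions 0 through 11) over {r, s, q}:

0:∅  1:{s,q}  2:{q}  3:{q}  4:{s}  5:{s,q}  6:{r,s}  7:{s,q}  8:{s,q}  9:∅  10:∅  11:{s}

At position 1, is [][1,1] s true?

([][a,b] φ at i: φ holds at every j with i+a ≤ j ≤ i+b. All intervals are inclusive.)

Does not hold

Check s at every j in [2,2]:
  j=2: false
Fails at j=2 → formula fails.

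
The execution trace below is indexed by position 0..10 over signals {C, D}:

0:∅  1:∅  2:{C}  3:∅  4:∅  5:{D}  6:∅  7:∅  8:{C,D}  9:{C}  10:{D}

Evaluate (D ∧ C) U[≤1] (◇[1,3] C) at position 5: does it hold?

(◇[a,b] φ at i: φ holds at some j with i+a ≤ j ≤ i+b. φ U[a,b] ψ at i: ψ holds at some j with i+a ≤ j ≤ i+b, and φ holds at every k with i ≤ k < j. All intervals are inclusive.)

Yes

Need some j in [5,6] with ◇[1,3] C, and (D ∧ C) at every k in [5,j-1].
  j=5: ◇[1,3] C holds; no prefix to check → satisfied.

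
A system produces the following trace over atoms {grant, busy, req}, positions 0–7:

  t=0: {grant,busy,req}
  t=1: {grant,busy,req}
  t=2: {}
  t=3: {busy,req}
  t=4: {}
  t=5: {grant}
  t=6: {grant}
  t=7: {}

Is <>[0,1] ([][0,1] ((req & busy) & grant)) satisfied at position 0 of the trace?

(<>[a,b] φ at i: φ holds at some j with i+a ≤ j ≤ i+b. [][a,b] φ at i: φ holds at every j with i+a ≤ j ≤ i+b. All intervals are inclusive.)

Check [][0,1] ((req & busy) & grant) at each j in [0,1]:
  j=0: holds on [0,1]
  j=1: fails at 2
Found at j=0 → formula holds.

Holds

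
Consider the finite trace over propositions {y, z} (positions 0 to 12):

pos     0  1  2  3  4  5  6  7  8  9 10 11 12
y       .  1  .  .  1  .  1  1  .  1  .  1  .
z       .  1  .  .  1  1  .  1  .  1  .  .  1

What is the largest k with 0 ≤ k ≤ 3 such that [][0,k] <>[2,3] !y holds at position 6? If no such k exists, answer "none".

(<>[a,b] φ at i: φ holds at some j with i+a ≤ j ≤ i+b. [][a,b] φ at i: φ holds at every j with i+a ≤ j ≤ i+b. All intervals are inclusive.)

<>[2,3] !y must hold from j=6 onward; find where it first fails.
  j=6: holds
  j=7: holds
  j=8: holds
  j=9: holds
Holds through j=9; largest k = 3.

3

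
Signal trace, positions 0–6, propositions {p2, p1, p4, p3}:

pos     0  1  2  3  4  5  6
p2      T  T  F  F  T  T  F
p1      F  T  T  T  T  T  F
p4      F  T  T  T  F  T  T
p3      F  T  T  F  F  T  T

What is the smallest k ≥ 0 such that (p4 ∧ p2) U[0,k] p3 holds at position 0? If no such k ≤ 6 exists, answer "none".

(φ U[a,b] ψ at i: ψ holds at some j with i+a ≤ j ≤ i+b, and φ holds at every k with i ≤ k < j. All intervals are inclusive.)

Need earliest j ≥ 0 with p3, and (p4 ∧ p2) at every k in [0,j-1].
  j=0: rhs fails.
  j=1: rhs holds but lhs fails at k=0.
  j=2: rhs holds but lhs fails at k=0.
  j=3: rhs fails.
  j=4: rhs fails.
  j=5: rhs holds but lhs fails at k=0.
  j=6: rhs holds but lhs fails at k=0.
No witness within the range → none.

none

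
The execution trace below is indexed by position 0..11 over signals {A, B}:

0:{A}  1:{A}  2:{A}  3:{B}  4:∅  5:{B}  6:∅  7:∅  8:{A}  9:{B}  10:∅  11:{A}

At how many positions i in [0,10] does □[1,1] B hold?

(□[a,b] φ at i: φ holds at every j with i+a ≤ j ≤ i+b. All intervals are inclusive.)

Evaluate at each i in [0,10]:
  i=0: ✗ (fails at j=1)
  i=1: ✗ (fails at j=2)
  i=2: ✓ (all of [3,3])
  i=3: ✗ (fails at j=4)
  i=4: ✓ (all of [5,5])
  i=5: ✗ (fails at j=6)
  i=6: ✗ (fails at j=7)
  i=7: ✗ (fails at j=8)
  i=8: ✓ (all of [9,9])
  i=9: ✗ (fails at j=10)
  i=10: ✗ (fails at j=11)
Positions where it holds: {2, 4, 8} → 3.

3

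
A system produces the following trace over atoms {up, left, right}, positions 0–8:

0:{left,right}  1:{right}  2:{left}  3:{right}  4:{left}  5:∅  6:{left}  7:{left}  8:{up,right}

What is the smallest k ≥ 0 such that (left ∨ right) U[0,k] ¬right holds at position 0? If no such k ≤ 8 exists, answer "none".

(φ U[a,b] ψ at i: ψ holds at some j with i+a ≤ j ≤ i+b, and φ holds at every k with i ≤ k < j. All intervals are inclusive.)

2

Need earliest j ≥ 0 with ¬right, and (left ∨ right) at every k in [0,j-1].
  j=0: rhs fails.
  j=1: rhs fails.
  j=2: rhs holds; lhs holds on [0,1]. k = 2.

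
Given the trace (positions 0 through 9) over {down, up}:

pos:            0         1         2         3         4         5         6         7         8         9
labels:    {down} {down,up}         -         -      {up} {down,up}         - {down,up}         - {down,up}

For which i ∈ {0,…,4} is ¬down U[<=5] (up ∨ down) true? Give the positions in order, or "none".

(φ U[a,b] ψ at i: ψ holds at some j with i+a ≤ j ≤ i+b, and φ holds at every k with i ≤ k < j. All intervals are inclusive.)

0, 1, 2, 3, 4

Evaluate at each i in [0,4]:
  i=0: ✓ (rhs at j=0)
  i=1: ✓ (rhs at j=1)
  i=2: ✓ (rhs at j=4; lhs holds on [2,3])
  i=3: ✓ (rhs at j=4; lhs holds on [3,3])
  i=4: ✓ (rhs at j=4)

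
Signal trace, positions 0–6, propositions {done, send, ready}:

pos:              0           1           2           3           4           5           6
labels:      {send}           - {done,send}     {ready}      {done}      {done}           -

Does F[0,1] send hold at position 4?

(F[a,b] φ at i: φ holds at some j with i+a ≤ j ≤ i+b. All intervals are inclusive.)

Does not hold

Check send at each j in [4,5]:
  j=4: false
  j=5: false
No position in the window satisfies it → formula fails.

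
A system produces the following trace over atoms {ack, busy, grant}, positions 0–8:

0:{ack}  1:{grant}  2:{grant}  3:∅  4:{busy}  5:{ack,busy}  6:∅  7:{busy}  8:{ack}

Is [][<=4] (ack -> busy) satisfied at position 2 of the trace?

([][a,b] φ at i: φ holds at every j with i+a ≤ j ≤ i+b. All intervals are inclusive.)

True

Check (ack -> busy) at every j in [2,6]:
  j=2: antecedent false → ✓
  j=3: antecedent false → ✓
  j=4: antecedent false → ✓
  j=5: antecedent true; consequent true → ✓
  j=6: antecedent false → ✓
All positions satisfy it → formula holds.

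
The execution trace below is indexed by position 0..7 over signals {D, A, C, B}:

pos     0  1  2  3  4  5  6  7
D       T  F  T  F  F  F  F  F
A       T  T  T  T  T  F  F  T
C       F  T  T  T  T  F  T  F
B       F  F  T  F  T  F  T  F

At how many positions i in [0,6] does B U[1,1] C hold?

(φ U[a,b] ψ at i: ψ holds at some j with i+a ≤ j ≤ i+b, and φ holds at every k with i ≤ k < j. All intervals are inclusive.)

Evaluate at each i in [0,6]:
  i=0: ✗ (lhs fails at k=0 before rhs at j=1)
  i=1: ✗ (lhs fails at k=1 before rhs at j=2)
  i=2: ✓ (rhs at j=3; lhs holds on [2,2])
  i=3: ✗ (lhs fails at k=3 before rhs at j=4)
  i=4: ✗ (no rhs in [5,5])
  i=5: ✗ (lhs fails at k=5 before rhs at j=6)
  i=6: ✗ (no rhs in [7,7])
Positions where it holds: {2} → 1.

1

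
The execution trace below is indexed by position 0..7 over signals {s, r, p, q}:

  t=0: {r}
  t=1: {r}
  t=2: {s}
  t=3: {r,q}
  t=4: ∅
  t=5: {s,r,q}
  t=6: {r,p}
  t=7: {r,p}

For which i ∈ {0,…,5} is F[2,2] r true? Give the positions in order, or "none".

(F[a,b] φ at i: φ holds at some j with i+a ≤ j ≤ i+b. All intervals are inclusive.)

Evaluate at each i in [0,5]:
  i=0: ✗ (none in [2,2])
  i=1: ✓ (witness j=3)
  i=2: ✗ (none in [4,4])
  i=3: ✓ (witness j=5)
  i=4: ✓ (witness j=6)
  i=5: ✓ (witness j=7)

1, 3, 4, 5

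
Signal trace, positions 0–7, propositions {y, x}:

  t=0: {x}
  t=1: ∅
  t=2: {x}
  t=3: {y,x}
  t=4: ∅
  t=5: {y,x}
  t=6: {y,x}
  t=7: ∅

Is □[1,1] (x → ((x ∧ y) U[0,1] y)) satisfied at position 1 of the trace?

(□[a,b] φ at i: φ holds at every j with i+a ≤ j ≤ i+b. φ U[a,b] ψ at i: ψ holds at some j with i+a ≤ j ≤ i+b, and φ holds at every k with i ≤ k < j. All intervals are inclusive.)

Does not hold

Check (x → ((x ∧ y) U[0,1] y)) at every j in [2,2]:
  j=2: antecedent true; consequent fails → ✗
Fails at j=2 → formula fails.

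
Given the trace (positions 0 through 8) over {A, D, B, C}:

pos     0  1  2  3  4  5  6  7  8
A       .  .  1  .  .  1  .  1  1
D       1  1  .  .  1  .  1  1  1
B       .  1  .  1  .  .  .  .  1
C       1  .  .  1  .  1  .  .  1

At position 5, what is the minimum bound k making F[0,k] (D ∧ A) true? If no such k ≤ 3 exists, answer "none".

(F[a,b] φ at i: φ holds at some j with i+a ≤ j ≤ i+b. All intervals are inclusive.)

Scan j = 5,6,… for (D ∧ A):
  j=5: fails
  j=6: fails
  j=7: holds
First hit at j=7, so smallest k = 7-5 = 2.

2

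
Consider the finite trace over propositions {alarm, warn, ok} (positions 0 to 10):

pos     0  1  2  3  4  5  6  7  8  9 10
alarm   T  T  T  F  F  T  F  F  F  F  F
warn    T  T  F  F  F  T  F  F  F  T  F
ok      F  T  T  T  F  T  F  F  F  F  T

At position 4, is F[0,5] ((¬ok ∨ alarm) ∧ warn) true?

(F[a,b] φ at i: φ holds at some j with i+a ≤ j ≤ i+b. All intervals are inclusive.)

Check ((¬ok ∨ alarm) ∧ warn) at each j in [4,9]:
  j=4: false
  j=5: true
  j=6: false
  j=7: false
  j=8: false
  j=9: true
Found at j=5 → formula holds.

True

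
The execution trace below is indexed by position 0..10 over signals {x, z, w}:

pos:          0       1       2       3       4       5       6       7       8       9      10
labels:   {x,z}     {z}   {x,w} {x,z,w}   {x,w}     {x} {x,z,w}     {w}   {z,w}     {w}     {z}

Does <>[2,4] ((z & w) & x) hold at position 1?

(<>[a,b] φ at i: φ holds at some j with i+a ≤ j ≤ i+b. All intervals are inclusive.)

Check ((z & w) & x) at each j in [3,5]:
  j=3: true
  j=4: false
  j=5: false
Found at j=3 → formula holds.

Holds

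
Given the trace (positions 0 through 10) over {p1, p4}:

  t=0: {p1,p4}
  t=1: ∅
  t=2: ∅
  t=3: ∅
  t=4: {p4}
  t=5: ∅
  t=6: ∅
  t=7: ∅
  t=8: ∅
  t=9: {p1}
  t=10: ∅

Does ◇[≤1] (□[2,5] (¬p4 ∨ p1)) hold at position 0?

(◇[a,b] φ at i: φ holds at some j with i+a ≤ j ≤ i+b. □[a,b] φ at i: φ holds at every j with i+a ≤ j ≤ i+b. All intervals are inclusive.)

No

Check □[2,5] (¬p4 ∨ p1) at each j in [0,1]:
  j=0: fails at 4
  j=1: fails at 4
No position in the window satisfies it → formula fails.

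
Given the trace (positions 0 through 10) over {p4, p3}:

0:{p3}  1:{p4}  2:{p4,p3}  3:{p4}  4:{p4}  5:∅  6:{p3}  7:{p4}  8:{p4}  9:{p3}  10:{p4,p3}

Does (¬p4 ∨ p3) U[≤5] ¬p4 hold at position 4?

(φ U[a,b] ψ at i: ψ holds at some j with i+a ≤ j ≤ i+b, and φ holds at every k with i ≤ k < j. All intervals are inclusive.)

Does not hold

Need some j in [4,9] with ¬p4, and (¬p4 ∨ p3) at every k in [4,j-1].
  j=4: ¬p4 false.
  j=5: ¬p4 holds, but (¬p4 ∨ p3) fails at k=4 → not this j.
  j=6: ¬p4 holds, but (¬p4 ∨ p3) fails at k=4 → not this j.
  j=7: ¬p4 false.
  j=8: ¬p4 false.
  j=9: ¬p4 holds, but (¬p4 ∨ p3) fails at k=4 → not this j.
No j in the window works → until fails.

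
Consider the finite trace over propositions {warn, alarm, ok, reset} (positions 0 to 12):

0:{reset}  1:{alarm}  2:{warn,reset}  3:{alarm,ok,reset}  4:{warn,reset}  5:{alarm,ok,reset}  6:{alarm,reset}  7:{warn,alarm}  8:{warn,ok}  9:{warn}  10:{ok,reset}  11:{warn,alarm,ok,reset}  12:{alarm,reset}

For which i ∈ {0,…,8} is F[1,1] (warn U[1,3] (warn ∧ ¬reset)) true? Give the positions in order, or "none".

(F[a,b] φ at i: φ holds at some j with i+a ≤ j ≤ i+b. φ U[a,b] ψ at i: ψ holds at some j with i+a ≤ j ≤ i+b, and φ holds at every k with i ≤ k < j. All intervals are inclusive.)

6, 7

Evaluate at each i in [0,8]:
  i=0: ✗ (none in [1,1])
  i=1: ✗ (none in [2,2])
  i=2: ✗ (none in [3,3])
  i=3: ✗ (none in [4,4])
  i=4: ✗ (none in [5,5])
  i=5: ✗ (none in [6,6])
  i=6: ✓ (witness j=7)
  i=7: ✓ (witness j=8)
  i=8: ✗ (none in [9,9])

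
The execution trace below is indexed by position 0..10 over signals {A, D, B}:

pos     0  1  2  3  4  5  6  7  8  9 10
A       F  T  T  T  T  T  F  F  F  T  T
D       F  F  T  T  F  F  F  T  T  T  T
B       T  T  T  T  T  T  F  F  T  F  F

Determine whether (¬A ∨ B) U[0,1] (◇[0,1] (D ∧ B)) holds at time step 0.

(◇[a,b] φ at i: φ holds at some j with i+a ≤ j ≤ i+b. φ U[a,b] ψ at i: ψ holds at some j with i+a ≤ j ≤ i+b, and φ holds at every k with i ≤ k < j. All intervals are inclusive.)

Need some j in [0,1] with ◇[0,1] (D ∧ B), and (¬A ∨ B) at every k in [0,j-1].
  j=0: ◇[0,1] (D ∧ B) — fails (none in [0,1]).
  j=1: ◇[0,1] (D ∧ B) holds; (¬A ∨ B) holds at every k in [0,0] → satisfied.

Holds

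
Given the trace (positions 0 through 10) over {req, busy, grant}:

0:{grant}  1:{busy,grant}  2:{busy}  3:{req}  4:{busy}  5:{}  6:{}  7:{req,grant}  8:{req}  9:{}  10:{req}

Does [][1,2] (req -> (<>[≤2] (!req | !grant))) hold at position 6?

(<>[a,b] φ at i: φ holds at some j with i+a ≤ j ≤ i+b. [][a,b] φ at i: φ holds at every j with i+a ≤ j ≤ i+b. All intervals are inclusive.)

Yes

Check (req -> (<>[≤2] (!req | !grant))) at every j in [7,8]:
  j=7: antecedent true; consequent holds (witness at 8) → ✓
  j=8: antecedent true; consequent holds (witness at 8) → ✓
All positions satisfy it → formula holds.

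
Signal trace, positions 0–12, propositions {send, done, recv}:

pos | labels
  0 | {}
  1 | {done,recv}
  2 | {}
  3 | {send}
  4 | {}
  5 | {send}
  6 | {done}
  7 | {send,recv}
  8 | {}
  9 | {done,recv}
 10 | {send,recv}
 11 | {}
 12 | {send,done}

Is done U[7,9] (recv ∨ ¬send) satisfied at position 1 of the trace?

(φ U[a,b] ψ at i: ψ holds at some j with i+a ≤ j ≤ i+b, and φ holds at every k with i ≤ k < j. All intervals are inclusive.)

No

Need some j in [8,10] with (recv ∨ ¬send), and done at every k in [1,j-1].
  j=8: (recv ∨ ¬send) holds, but done fails at k=2 → not this j.
  j=9: (recv ∨ ¬send) holds, but done fails at k=2 → not this j.
  j=10: (recv ∨ ¬send) holds, but done fails at k=2 → not this j.
No j in the window works → until fails.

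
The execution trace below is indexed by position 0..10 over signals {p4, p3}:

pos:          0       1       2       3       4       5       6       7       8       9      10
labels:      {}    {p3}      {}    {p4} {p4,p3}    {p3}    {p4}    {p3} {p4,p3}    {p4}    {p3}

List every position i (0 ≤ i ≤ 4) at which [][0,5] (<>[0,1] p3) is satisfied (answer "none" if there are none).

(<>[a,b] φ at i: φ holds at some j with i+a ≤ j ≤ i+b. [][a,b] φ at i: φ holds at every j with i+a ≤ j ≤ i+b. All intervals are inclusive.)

3, 4

Evaluate at each i in [0,4]:
  i=0: ✗ (fails at j=2)
  i=1: ✗ (fails at j=2)
  i=2: ✗ (fails at j=2)
  i=3: ✓ (all of [3,8])
  i=4: ✓ (all of [4,9])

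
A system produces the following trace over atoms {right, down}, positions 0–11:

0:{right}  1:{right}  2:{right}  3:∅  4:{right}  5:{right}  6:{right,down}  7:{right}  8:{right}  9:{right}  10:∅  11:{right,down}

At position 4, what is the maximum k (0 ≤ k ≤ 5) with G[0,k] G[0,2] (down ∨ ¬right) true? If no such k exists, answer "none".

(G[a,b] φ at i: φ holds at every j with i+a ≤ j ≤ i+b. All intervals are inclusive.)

G[0,2] (down ∨ ¬right) must hold from j=4 onward; find where it first fails.
  j=4: fails → no k works.

none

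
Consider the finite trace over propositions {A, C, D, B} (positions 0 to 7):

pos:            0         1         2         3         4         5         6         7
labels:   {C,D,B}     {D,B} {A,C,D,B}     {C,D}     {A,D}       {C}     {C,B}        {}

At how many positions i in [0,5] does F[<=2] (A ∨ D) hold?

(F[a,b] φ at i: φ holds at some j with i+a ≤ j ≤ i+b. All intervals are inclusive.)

5

Evaluate at each i in [0,5]:
  i=0: ✓ (witness j=0)
  i=1: ✓ (witness j=1)
  i=2: ✓ (witness j=2)
  i=3: ✓ (witness j=3)
  i=4: ✓ (witness j=4)
  i=5: ✗ (none in [5,7])
Positions where it holds: {0, 1, 2, 3, 4} → 5.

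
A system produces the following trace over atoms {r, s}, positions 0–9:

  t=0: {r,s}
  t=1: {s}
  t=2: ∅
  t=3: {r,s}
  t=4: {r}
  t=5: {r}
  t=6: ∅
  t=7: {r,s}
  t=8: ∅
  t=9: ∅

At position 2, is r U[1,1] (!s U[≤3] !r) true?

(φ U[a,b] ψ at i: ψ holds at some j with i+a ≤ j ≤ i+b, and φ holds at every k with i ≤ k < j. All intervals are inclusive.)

No

Need some j in [3,3] with (!s U[≤3] !r), and r at every k in [2,j-1].
  j=3: (!s U[≤3] !r) — fails.
No j in the window works → until fails.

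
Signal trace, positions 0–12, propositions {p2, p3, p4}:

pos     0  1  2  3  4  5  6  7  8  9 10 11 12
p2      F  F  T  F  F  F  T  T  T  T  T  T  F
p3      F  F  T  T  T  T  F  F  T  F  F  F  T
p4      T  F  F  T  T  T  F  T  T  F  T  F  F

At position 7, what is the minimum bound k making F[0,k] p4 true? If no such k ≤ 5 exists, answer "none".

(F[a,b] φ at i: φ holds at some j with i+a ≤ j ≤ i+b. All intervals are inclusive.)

0

Scan j = 7,8,… for p4:
  j=7: holds
First hit at j=7, so smallest k = 7-7 = 0.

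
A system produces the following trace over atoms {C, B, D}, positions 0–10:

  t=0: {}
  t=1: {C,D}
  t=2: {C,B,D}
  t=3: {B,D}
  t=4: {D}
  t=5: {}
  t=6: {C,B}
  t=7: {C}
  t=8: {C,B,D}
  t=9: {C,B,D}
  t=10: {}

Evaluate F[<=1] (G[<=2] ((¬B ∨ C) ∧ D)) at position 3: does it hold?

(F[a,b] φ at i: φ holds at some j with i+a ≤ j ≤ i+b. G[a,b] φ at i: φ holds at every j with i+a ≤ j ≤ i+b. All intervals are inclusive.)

No

Check G[<=2] ((¬B ∨ C) ∧ D) at each j in [3,4]:
  j=3: fails at 3
  j=4: fails at 5
No position in the window satisfies it → formula fails.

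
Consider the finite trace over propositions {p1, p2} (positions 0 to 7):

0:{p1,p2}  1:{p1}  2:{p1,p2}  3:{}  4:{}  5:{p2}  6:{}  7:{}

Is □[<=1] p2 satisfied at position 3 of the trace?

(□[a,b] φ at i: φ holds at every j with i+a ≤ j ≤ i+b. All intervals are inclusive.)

No

Check p2 at every j in [3,4]:
  j=3: false
  j=4: false
Fails at j=3 → formula fails.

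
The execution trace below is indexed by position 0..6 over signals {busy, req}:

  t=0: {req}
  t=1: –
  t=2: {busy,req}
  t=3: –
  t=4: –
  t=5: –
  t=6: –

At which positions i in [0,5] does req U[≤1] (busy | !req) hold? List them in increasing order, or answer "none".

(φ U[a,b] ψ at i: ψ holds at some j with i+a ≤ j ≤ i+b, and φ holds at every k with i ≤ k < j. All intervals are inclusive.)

Evaluate at each i in [0,5]:
  i=0: ✓ (rhs at j=1; lhs holds on [0,0])
  i=1: ✓ (rhs at j=1)
  i=2: ✓ (rhs at j=2)
  i=3: ✓ (rhs at j=3)
  i=4: ✓ (rhs at j=4)
  i=5: ✓ (rhs at j=5)

0, 1, 2, 3, 4, 5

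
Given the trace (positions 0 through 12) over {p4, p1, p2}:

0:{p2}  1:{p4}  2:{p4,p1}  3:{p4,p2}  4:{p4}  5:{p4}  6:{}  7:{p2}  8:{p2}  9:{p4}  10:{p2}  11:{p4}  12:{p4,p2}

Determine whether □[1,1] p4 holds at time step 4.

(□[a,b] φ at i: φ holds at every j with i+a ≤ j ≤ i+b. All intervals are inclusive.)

True

Check p4 at every j in [5,5]:
  j=5: true
All positions satisfy it → formula holds.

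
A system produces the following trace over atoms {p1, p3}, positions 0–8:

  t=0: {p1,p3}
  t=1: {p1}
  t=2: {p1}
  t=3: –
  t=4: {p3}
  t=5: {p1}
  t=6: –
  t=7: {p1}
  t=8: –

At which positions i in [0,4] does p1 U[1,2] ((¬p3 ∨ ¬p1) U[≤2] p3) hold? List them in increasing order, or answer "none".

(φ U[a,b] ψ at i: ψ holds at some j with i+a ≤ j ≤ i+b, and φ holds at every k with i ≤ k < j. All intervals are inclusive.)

Evaluate at each i in [0,4]:
  i=0: ✓ (rhs at j=2; lhs holds on [0,1])
  i=1: ✓ (rhs at j=2; lhs holds on [1,1])
  i=2: ✓ (rhs at j=3; lhs holds on [2,2])
  i=3: ✗ (lhs fails at k=3 before rhs at j=4)
  i=4: ✗ (no rhs in [5,6])

0, 1, 2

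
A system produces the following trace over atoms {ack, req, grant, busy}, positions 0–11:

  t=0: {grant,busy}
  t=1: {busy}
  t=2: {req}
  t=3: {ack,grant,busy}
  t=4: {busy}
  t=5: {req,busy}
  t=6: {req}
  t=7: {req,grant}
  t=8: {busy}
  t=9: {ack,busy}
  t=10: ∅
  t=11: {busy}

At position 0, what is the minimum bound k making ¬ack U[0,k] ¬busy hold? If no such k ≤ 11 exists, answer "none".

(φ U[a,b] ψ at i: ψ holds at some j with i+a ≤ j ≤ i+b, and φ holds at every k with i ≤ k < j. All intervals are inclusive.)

Need earliest j ≥ 0 with ¬busy, and ¬ack at every k in [0,j-1].
  j=0: rhs fails.
  j=1: rhs fails.
  j=2: rhs holds; lhs holds on [0,1]. k = 2.

2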